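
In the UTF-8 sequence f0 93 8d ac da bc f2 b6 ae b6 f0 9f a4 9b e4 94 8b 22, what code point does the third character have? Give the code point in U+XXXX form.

Offset 0: leading byte 0xF0 = 11110000 → 4-byte char #1 = F0 93 8D AC.
Offset 4: leading byte 0xDA = 11011010 → 2-byte char #2 = DA BC.
Offset 6: leading byte 0xF2 = 11110010 → 4-byte char #3 = F2 B6 AE B6.
Leading byte 0xF2 = 11110010 matches 11110xxx → 4-byte sequence.
Byte 1: 0xF2 = 11110010, payload 010 (3 bits).
Byte 2: 0xB6 = 10110110 (10xxxxxx ✓), payload 110110.
Byte 3: 0xAE = 10101110 (10xxxxxx ✓), payload 101110.
Byte 4: 0xB6 = 10110110 (10xxxxxx ✓), payload 110110.
Concatenate: 010110110101110110110 = 0xB6BB6 (21 bits → U+B6BB6).

U+B6BB6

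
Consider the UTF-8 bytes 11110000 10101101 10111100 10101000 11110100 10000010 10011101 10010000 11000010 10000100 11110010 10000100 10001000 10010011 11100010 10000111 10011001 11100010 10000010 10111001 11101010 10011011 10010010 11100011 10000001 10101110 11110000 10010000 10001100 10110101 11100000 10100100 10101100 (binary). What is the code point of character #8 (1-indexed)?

U+306E

Offset 0: leading byte 0xF0 = 11110000 → 4-byte char #1 = F0 AD BC A8.
Offset 4: leading byte 0xF4 = 11110100 → 4-byte char #2 = F4 82 9D 90.
Offset 8: leading byte 0xC2 = 11000010 → 2-byte char #3 = C2 84.
Offset 10: leading byte 0xF2 = 11110010 → 4-byte char #4 = F2 84 88 93.
Offset 14: leading byte 0xE2 = 11100010 → 3-byte char #5 = E2 87 99.
Offset 17: leading byte 0xE2 = 11100010 → 3-byte char #6 = E2 82 B9.
Offset 20: leading byte 0xEA = 11101010 → 3-byte char #7 = EA 9B 92.
Offset 23: leading byte 0xE3 = 11100011 → 3-byte char #8 = E3 81 AE.
Leading byte 0xE3 = 11100011 matches 1110xxxx → 3-byte sequence.
Byte 1: 0xE3 = 11100011, payload 0011 (4 bits).
Byte 2: 0x81 = 10000001 (10xxxxxx ✓), payload 000001.
Byte 3: 0xAE = 10101110 (10xxxxxx ✓), payload 101110.
Concatenate: 0011000001101110 = 0x306E (16 bits → U+306E).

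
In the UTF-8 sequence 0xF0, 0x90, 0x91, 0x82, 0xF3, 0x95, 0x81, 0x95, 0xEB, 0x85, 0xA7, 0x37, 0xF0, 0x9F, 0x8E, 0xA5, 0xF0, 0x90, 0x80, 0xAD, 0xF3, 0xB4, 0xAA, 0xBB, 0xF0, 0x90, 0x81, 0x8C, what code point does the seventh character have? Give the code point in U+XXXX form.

Offset 0: leading byte 0xF0 = 11110000 → 4-byte char #1 = F0 90 91 82.
Offset 4: leading byte 0xF3 = 11110011 → 4-byte char #2 = F3 95 81 95.
Offset 8: leading byte 0xEB = 11101011 → 3-byte char #3 = EB 85 A7.
Offset 11: leading byte 0x37 = 00110111 → 1-byte char #4 = 37.
Offset 12: leading byte 0xF0 = 11110000 → 4-byte char #5 = F0 9F 8E A5.
Offset 16: leading byte 0xF0 = 11110000 → 4-byte char #6 = F0 90 80 AD.
Offset 20: leading byte 0xF3 = 11110011 → 4-byte char #7 = F3 B4 AA BB.
Leading byte 0xF3 = 11110011 matches 11110xxx → 4-byte sequence.
Byte 1: 0xF3 = 11110011, payload 011 (3 bits).
Byte 2: 0xB4 = 10110100 (10xxxxxx ✓), payload 110100.
Byte 3: 0xAA = 10101010 (10xxxxxx ✓), payload 101010.
Byte 4: 0xBB = 10111011 (10xxxxxx ✓), payload 111011.
Concatenate: 011110100101010111011 = 0xF4ABB (21 bits → U+F4ABB).

U+F4ABB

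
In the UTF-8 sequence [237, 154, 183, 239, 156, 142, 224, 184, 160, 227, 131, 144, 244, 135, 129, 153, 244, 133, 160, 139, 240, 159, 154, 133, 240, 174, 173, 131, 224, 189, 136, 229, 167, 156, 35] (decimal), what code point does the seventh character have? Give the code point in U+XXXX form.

Offset 0: leading byte 0xED = 11101101 → 3-byte char #1 = ED 9A B7.
Offset 3: leading byte 0xEF = 11101111 → 3-byte char #2 = EF 9C 8E.
Offset 6: leading byte 0xE0 = 11100000 → 3-byte char #3 = E0 B8 A0.
Offset 9: leading byte 0xE3 = 11100011 → 3-byte char #4 = E3 83 90.
Offset 12: leading byte 0xF4 = 11110100 → 4-byte char #5 = F4 87 81 99.
Offset 16: leading byte 0xF4 = 11110100 → 4-byte char #6 = F4 85 A0 8B.
Offset 20: leading byte 0xF0 = 11110000 → 4-byte char #7 = F0 9F 9A 85.
Leading byte 0xF0 = 11110000 matches 11110xxx → 4-byte sequence.
Byte 1: 0xF0 = 11110000, payload 000 (3 bits).
Byte 2: 0x9F = 10011111 (10xxxxxx ✓), payload 011111.
Byte 3: 0x9A = 10011010 (10xxxxxx ✓), payload 011010.
Byte 4: 0x85 = 10000101 (10xxxxxx ✓), payload 000101.
Concatenate: 000011111011010000101 = 0x1F685 (21 bits → U+1F685).

U+1F685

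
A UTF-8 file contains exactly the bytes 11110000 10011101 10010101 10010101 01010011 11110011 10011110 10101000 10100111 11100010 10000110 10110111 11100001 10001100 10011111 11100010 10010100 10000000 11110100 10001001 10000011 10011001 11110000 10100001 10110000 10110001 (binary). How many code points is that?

Byte at offset 0: 0xF0 = 11110000 → 4-byte char (#1). Advance 4.
Byte at offset 4: 0x53 = 01010011 → 1-byte char (#2). Advance 1.
Byte at offset 5: 0xF3 = 11110011 → 4-byte char (#3). Advance 4.
Byte at offset 9: 0xE2 = 11100010 → 3-byte char (#4). Advance 3.
Byte at offset 12: 0xE1 = 11100001 → 3-byte char (#5). Advance 3.
Byte at offset 15: 0xE2 = 11100010 → 3-byte char (#6). Advance 3.
Byte at offset 18: 0xF4 = 11110100 → 4-byte char (#7). Advance 4.
Byte at offset 22: 0xF0 = 11110000 → 4-byte char (#8). Advance 4.
Reached end at offset 26 after 8 code points.

8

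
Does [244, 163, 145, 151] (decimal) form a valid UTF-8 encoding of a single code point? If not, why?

Leading byte 0xF4 = 11110100 → 4-byte form.
Payload = 0x123457, which exceeds U+10FFFF, the maximum Unicode code point. (Leading bytes F5–FF, or F4 followed by ≥ 0x90, are invalid.)

invalid (encodes a value above U+10FFFF)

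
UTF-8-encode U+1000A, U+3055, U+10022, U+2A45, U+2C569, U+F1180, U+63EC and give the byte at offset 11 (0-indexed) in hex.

0xE2

U+1000A → 4-byte form F0 90 80 8A at offsets 0–3.
U+3055 → 3-byte form E3 81 95 at offsets 4–6.
U+10022 → 4-byte form F0 90 80 A2 at offsets 7–10.
U+2A45 → 3-byte form E2 A9 85 at offsets 11–13.
Offset 11 falls in char 4's range; it's byte 1 of E2 A9 85 = 0xE2.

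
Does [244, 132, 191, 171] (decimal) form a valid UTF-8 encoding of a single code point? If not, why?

Leading byte 0xF4 = 11110100 → 4-byte form.
Continuation bytes 0x84=10000100, 0xBF=10111111, 0xAB=10101011 all match 10xxxxxx.
Decoded value 0x104FEB is ≥ 0x10000 (shortest form) and not a surrogate.

valid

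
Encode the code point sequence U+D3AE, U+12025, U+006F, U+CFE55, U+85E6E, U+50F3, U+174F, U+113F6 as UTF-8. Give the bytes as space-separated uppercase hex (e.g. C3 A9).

U+D3AE: 3-byte form → ED 8E AE.
U+12025: 4-byte form → F0 92 80 A5.
U+006F: 1-byte form → 6F.
U+CFE55: 4-byte form → F3 8F B9 95.
U+85E6E: 4-byte form → F2 85 B9 AE.
U+50F3: 3-byte form → E5 83 B3.
U+174F: 3-byte form → E1 9D 8F.
U+113F6: 4-byte form → F0 91 8F B6.
Concatenated (26 bytes): ED 8E AE F0 92 80 A5 6F F3 8F B9 95 F2 85 B9 AE E5 83 B3 E1 9D 8F F0 91 8F B6.

ED 8E AE F0 92 80 A5 6F F3 8F B9 95 F2 85 B9 AE E5 83 B3 E1 9D 8F F0 91 8F B6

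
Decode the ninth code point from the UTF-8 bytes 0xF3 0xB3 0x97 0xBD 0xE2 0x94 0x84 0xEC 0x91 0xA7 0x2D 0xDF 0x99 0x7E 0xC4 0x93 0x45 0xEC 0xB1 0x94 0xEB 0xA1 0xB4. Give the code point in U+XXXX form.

U+CC54

Offset 0: leading byte 0xF3 = 11110011 → 4-byte char #1 = F3 B3 97 BD.
Offset 4: leading byte 0xE2 = 11100010 → 3-byte char #2 = E2 94 84.
Offset 7: leading byte 0xEC = 11101100 → 3-byte char #3 = EC 91 A7.
Offset 10: leading byte 0x2D = 00101101 → 1-byte char #4 = 2D.
Offset 11: leading byte 0xDF = 11011111 → 2-byte char #5 = DF 99.
Offset 13: leading byte 0x7E = 01111110 → 1-byte char #6 = 7E.
Offset 14: leading byte 0xC4 = 11000100 → 2-byte char #7 = C4 93.
Offset 16: leading byte 0x45 = 01000101 → 1-byte char #8 = 45.
Offset 17: leading byte 0xEC = 11101100 → 3-byte char #9 = EC B1 94.
Leading byte 0xEC = 11101100 matches 1110xxxx → 3-byte sequence.
Byte 1: 0xEC = 11101100, payload 1100 (4 bits).
Byte 2: 0xB1 = 10110001 (10xxxxxx ✓), payload 110001.
Byte 3: 0x94 = 10010100 (10xxxxxx ✓), payload 010100.
Concatenate: 1100110001010100 = 0xCC54 (16 bits → U+CC54).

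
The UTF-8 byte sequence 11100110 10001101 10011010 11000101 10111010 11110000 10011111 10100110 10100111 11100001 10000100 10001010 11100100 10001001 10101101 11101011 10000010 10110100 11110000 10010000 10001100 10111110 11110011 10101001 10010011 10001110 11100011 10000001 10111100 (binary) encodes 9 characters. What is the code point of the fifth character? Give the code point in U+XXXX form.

Offset 0: leading byte 0xE6 = 11100110 → 3-byte char #1 = E6 8D 9A.
Offset 3: leading byte 0xC5 = 11000101 → 2-byte char #2 = C5 BA.
Offset 5: leading byte 0xF0 = 11110000 → 4-byte char #3 = F0 9F A6 A7.
Offset 9: leading byte 0xE1 = 11100001 → 3-byte char #4 = E1 84 8A.
Offset 12: leading byte 0xE4 = 11100100 → 3-byte char #5 = E4 89 AD.
Leading byte 0xE4 = 11100100 matches 1110xxxx → 3-byte sequence.
Byte 1: 0xE4 = 11100100, payload 0100 (4 bits).
Byte 2: 0x89 = 10001001 (10xxxxxx ✓), payload 001001.
Byte 3: 0xAD = 10101101 (10xxxxxx ✓), payload 101101.
Concatenate: 0100001001101101 = 0x426D (16 bits → U+426D).

U+426D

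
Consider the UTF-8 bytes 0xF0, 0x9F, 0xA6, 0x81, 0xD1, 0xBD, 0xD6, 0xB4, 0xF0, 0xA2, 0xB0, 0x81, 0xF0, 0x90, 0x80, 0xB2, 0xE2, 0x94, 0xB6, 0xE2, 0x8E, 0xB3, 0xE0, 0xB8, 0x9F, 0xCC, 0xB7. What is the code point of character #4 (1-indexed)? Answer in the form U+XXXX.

U+22C01

Offset 0: leading byte 0xF0 = 11110000 → 4-byte char #1 = F0 9F A6 81.
Offset 4: leading byte 0xD1 = 11010001 → 2-byte char #2 = D1 BD.
Offset 6: leading byte 0xD6 = 11010110 → 2-byte char #3 = D6 B4.
Offset 8: leading byte 0xF0 = 11110000 → 4-byte char #4 = F0 A2 B0 81.
Leading byte 0xF0 = 11110000 matches 11110xxx → 4-byte sequence.
Byte 1: 0xF0 = 11110000, payload 000 (3 bits).
Byte 2: 0xA2 = 10100010 (10xxxxxx ✓), payload 100010.
Byte 3: 0xB0 = 10110000 (10xxxxxx ✓), payload 110000.
Byte 4: 0x81 = 10000001 (10xxxxxx ✓), payload 000001.
Concatenate: 000100010110000000001 = 0x22C01 (21 bits → U+22C01).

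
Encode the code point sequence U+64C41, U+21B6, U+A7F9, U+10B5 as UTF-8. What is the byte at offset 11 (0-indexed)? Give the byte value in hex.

U+64C41 → 4-byte form F1 A4 B1 81 at offsets 0–3.
U+21B6 → 3-byte form E2 86 B6 at offsets 4–6.
U+A7F9 → 3-byte form EA 9F B9 at offsets 7–9.
U+10B5 → 3-byte form E1 82 B5 at offsets 10–12.
Offset 11 falls in char 4's range; it's byte 2 of E1 82 B5 = 0x82.

0x82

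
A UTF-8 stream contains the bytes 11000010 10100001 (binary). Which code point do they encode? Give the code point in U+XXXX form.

U+00A1

Leading byte 0xC2 = 11000010 matches 110xxxxx → 2-byte sequence.
Byte 1: 0xC2 = 11000010, payload 00010 (5 bits).
Byte 2: 0xA1 = 10100001 (10xxxxxx ✓), payload 100001.
Concatenate: 00010100001 = 0xA1 (11 bits → U+00A1).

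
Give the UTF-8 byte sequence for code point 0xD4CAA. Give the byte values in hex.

F3 94 B2 AA

U+D4CAA = 0xD4CAA = 871594 decimal. In range U+10000–U+10FFFF → 4-byte form: 11110xxx 10xxxxxx 10xxxxxx 10xxxxxx.
Binary (21 bits): 011010100110010101010.
Split 3+6+6+6: 011 | 010100 | 110010 | 101010.
Byte 1: 11110011 = 0xF3.
Byte 2: 10010100 = 0x94.
Byte 3: 10110010 = 0xB2.
Byte 4: 10101010 = 0xAA.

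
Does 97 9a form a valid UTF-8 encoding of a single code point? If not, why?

Byte 0x97 = 10010111 has the form 10xxxxxx — a continuation byte — but there is no preceding leading byte.

invalid (continuation byte with no leading byte)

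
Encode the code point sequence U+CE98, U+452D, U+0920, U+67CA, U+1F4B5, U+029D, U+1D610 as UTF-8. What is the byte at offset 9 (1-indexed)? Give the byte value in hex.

1-indexed offset 9 is 0-indexed offset 8.
U+CE98 → 3-byte form EC BA 98 at offsets 0–2.
U+452D → 3-byte form E4 94 AD at offsets 3–5.
U+0920 → 3-byte form E0 A4 A0 at offsets 6–8.
Offset 8 falls in char 3's range; it's byte 3 of E0 A4 A0 = 0xA0.

0xA0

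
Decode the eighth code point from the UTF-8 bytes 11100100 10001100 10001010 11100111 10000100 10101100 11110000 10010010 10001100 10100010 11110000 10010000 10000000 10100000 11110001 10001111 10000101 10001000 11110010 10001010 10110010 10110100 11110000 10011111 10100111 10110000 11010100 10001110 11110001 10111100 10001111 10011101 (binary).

Offset 0: leading byte 0xE4 = 11100100 → 3-byte char #1 = E4 8C 8A.
Offset 3: leading byte 0xE7 = 11100111 → 3-byte char #2 = E7 84 AC.
Offset 6: leading byte 0xF0 = 11110000 → 4-byte char #3 = F0 92 8C A2.
Offset 10: leading byte 0xF0 = 11110000 → 4-byte char #4 = F0 90 80 A0.
Offset 14: leading byte 0xF1 = 11110001 → 4-byte char #5 = F1 8F 85 88.
Offset 18: leading byte 0xF2 = 11110010 → 4-byte char #6 = F2 8A B2 B4.
Offset 22: leading byte 0xF0 = 11110000 → 4-byte char #7 = F0 9F A7 B0.
Offset 26: leading byte 0xD4 = 11010100 → 2-byte char #8 = D4 8E.
Leading byte 0xD4 = 11010100 matches 110xxxxx → 2-byte sequence.
Byte 1: 0xD4 = 11010100, payload 10100 (5 bits).
Byte 2: 0x8E = 10001110 (10xxxxxx ✓), payload 001110.
Concatenate: 10100001110 = 0x50E (11 bits → U+050E).

U+050E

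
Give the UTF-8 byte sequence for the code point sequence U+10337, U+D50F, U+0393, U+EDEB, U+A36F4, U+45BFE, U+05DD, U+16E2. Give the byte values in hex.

F0 90 8C B7 ED 94 8F CE 93 EE B7 AB F2 A3 9B B4 F1 85 AF BE D7 9D E1 9B A2

U+10337: 4-byte form → F0 90 8C B7.
U+D50F: 3-byte form → ED 94 8F.
U+0393: 2-byte form → CE 93.
U+EDEB: 3-byte form → EE B7 AB.
U+A36F4: 4-byte form → F2 A3 9B B4.
U+45BFE: 4-byte form → F1 85 AF BE.
U+05DD: 2-byte form → D7 9D.
U+16E2: 3-byte form → E1 9B A2.
Concatenated (25 bytes): F0 90 8C B7 ED 94 8F CE 93 EE B7 AB F2 A3 9B B4 F1 85 AF BE D7 9D E1 9B A2.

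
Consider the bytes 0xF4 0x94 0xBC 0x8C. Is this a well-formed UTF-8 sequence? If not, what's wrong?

Leading byte 0xF4 = 11110100 → 4-byte form.
Payload = 0x114F0C, which exceeds U+10FFFF, the maximum Unicode code point. (Leading bytes F5–FF, or F4 followed by ≥ 0x90, are invalid.)

invalid (encodes a value above U+10FFFF)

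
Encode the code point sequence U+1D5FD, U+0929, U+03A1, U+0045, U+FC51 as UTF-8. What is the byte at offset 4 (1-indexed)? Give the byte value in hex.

0xBD

1-indexed offset 4 is 0-indexed offset 3.
U+1D5FD → 4-byte form F0 9D 97 BD at offsets 0–3.
Offset 3 falls in char 1's range; it's byte 4 of F0 9D 97 BD = 0xBD.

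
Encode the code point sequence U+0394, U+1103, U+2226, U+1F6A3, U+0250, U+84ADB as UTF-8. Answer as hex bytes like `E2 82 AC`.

CE 94 E1 84 83 E2 88 A6 F0 9F 9A A3 C9 90 F2 84 AB 9B

U+0394: 2-byte form → CE 94.
U+1103: 3-byte form → E1 84 83.
U+2226: 3-byte form → E2 88 A6.
U+1F6A3: 4-byte form → F0 9F 9A A3.
U+0250: 2-byte form → C9 90.
U+84ADB: 4-byte form → F2 84 AB 9B.
Concatenated (18 bytes): CE 94 E1 84 83 E2 88 A6 F0 9F 9A A3 C9 90 F2 84 AB 9B.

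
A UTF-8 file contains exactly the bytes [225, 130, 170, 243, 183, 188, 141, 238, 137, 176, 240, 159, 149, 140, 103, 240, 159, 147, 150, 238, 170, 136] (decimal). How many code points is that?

7

Byte at offset 0: 0xE1 = 11100001 → 3-byte char (#1). Advance 3.
Byte at offset 3: 0xF3 = 11110011 → 4-byte char (#2). Advance 4.
Byte at offset 7: 0xEE = 11101110 → 3-byte char (#3). Advance 3.
Byte at offset 10: 0xF0 = 11110000 → 4-byte char (#4). Advance 4.
Byte at offset 14: 0x67 = 01100111 → 1-byte char (#5). Advance 1.
Byte at offset 15: 0xF0 = 11110000 → 4-byte char (#6). Advance 4.
Byte at offset 19: 0xEE = 11101110 → 3-byte char (#7). Advance 3.
Reached end at offset 22 after 7 code points.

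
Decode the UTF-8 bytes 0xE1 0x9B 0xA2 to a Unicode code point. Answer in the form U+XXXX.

Leading byte 0xE1 = 11100001 matches 1110xxxx → 3-byte sequence.
Byte 1: 0xE1 = 11100001, payload 0001 (4 bits).
Byte 2: 0x9B = 10011011 (10xxxxxx ✓), payload 011011.
Byte 3: 0xA2 = 10100010 (10xxxxxx ✓), payload 100010.
Concatenate: 0001011011100010 = 0x16E2 (16 bits → U+16E2).

U+16E2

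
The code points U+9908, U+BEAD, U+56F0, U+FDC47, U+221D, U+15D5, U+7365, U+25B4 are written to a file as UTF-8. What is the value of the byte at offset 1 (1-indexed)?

0xE9

1-indexed offset 1 is 0-indexed offset 0.
U+9908 → 3-byte form E9 A4 88 at offsets 0–2.
Offset 0 falls in char 1's range; it's byte 1 of E9 A4 88 = 0xE9.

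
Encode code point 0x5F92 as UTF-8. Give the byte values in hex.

U+5F92 = 0x5F92 = 24466 decimal. In range U+0800–U+FFFF → 3-byte form: 1110xxxx 10xxxxxx 10xxxxxx.
Binary (16 bits): 0101111110010010.
Split 4+6+6: 0101 | 111110 | 010010.
Byte 1: 11100101 = 0xE5.
Byte 2: 10111110 = 0xBE.
Byte 3: 10010010 = 0x92.

E5 BE 92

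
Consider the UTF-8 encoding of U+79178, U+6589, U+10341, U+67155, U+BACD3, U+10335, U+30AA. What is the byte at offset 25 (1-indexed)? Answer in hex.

1-indexed offset 25 is 0-indexed offset 24.
U+79178 → 4-byte form F1 B9 85 B8 at offsets 0–3.
U+6589 → 3-byte form E6 96 89 at offsets 4–6.
U+10341 → 4-byte form F0 90 8D 81 at offsets 7–10.
U+67155 → 4-byte form F1 A7 85 95 at offsets 11–14.
U+BACD3 → 4-byte form F2 BA B3 93 at offsets 15–18.
U+10335 → 4-byte form F0 90 8C B5 at offsets 19–22.
U+30AA → 3-byte form E3 82 AA at offsets 23–25.
Offset 24 falls in char 7's range; it's byte 2 of E3 82 AA = 0x82.

0x82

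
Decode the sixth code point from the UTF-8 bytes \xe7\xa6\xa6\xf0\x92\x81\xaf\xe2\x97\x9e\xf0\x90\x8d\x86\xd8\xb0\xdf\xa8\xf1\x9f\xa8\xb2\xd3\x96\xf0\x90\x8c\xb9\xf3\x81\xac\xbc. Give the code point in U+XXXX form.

U+07E8

Offset 0: leading byte 0xE7 = 11100111 → 3-byte char #1 = E7 A6 A6.
Offset 3: leading byte 0xF0 = 11110000 → 4-byte char #2 = F0 92 81 AF.
Offset 7: leading byte 0xE2 = 11100010 → 3-byte char #3 = E2 97 9E.
Offset 10: leading byte 0xF0 = 11110000 → 4-byte char #4 = F0 90 8D 86.
Offset 14: leading byte 0xD8 = 11011000 → 2-byte char #5 = D8 B0.
Offset 16: leading byte 0xDF = 11011111 → 2-byte char #6 = DF A8.
Leading byte 0xDF = 11011111 matches 110xxxxx → 2-byte sequence.
Byte 1: 0xDF = 11011111, payload 11111 (5 bits).
Byte 2: 0xA8 = 10101000 (10xxxxxx ✓), payload 101000.
Concatenate: 11111101000 = 0x7E8 (11 bits → U+07E8).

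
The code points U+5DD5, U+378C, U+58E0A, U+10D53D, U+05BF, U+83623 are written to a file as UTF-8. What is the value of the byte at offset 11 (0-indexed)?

0x8D

U+5DD5 → 3-byte form E5 B7 95 at offsets 0–2.
U+378C → 3-byte form E3 9E 8C at offsets 3–5.
U+58E0A → 4-byte form F1 98 B8 8A at offsets 6–9.
U+10D53D → 4-byte form F4 8D 94 BD at offsets 10–13.
Offset 11 falls in char 4's range; it's byte 2 of F4 8D 94 BD = 0x8D.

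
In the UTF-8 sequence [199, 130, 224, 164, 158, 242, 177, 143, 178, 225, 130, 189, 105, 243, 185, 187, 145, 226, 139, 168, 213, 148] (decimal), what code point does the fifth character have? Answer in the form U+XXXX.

Offset 0: leading byte 0xC7 = 11000111 → 2-byte char #1 = C7 82.
Offset 2: leading byte 0xE0 = 11100000 → 3-byte char #2 = E0 A4 9E.
Offset 5: leading byte 0xF2 = 11110010 → 4-byte char #3 = F2 B1 8F B2.
Offset 9: leading byte 0xE1 = 11100001 → 3-byte char #4 = E1 82 BD.
Offset 12: leading byte 0x69 = 01101001 → 1-byte char #5 = 69.
Leading byte 0x69 = 01101001 matches 0xxxxxxx → 1-byte sequence.
Byte 1: 0x69 = 01101001, payload 1101001 (7 bits).
Concatenate: 1101001 = 0x69 (7 bits → U+0069).

U+0069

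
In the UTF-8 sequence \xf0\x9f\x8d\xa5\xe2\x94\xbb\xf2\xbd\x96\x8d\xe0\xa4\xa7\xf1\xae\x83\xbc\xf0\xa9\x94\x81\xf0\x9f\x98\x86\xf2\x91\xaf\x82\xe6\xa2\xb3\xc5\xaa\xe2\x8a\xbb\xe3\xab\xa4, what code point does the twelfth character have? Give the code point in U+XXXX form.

U+3AE4

Offset 0: leading byte 0xF0 = 11110000 → 4-byte char #1 = F0 9F 8D A5.
Offset 4: leading byte 0xE2 = 11100010 → 3-byte char #2 = E2 94 BB.
Offset 7: leading byte 0xF2 = 11110010 → 4-byte char #3 = F2 BD 96 8D.
Offset 11: leading byte 0xE0 = 11100000 → 3-byte char #4 = E0 A4 A7.
Offset 14: leading byte 0xF1 = 11110001 → 4-byte char #5 = F1 AE 83 BC.
Offset 18: leading byte 0xF0 = 11110000 → 4-byte char #6 = F0 A9 94 81.
Offset 22: leading byte 0xF0 = 11110000 → 4-byte char #7 = F0 9F 98 86.
Offset 26: leading byte 0xF2 = 11110010 → 4-byte char #8 = F2 91 AF 82.
Offset 30: leading byte 0xE6 = 11100110 → 3-byte char #9 = E6 A2 B3.
Offset 33: leading byte 0xC5 = 11000101 → 2-byte char #10 = C5 AA.
Offset 35: leading byte 0xE2 = 11100010 → 3-byte char #11 = E2 8A BB.
Offset 38: leading byte 0xE3 = 11100011 → 3-byte char #12 = E3 AB A4.
Leading byte 0xE3 = 11100011 matches 1110xxxx → 3-byte sequence.
Byte 1: 0xE3 = 11100011, payload 0011 (4 bits).
Byte 2: 0xAB = 10101011 (10xxxxxx ✓), payload 101011.
Byte 3: 0xA4 = 10100100 (10xxxxxx ✓), payload 100100.
Concatenate: 0011101011100100 = 0x3AE4 (16 bits → U+3AE4).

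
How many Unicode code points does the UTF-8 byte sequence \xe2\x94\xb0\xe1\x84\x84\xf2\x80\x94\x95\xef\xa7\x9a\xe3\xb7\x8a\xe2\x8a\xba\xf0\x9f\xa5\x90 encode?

Byte at offset 0: 0xE2 = 11100010 → 3-byte char (#1). Advance 3.
Byte at offset 3: 0xE1 = 11100001 → 3-byte char (#2). Advance 3.
Byte at offset 6: 0xF2 = 11110010 → 4-byte char (#3). Advance 4.
Byte at offset 10: 0xEF = 11101111 → 3-byte char (#4). Advance 3.
Byte at offset 13: 0xE3 = 11100011 → 3-byte char (#5). Advance 3.
Byte at offset 16: 0xE2 = 11100010 → 3-byte char (#6). Advance 3.
Byte at offset 19: 0xF0 = 11110000 → 4-byte char (#7). Advance 4.
Reached end at offset 23 after 7 code points.

7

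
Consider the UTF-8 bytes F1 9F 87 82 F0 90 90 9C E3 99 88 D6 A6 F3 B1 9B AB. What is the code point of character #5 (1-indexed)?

U+F16EB

Offset 0: leading byte 0xF1 = 11110001 → 4-byte char #1 = F1 9F 87 82.
Offset 4: leading byte 0xF0 = 11110000 → 4-byte char #2 = F0 90 90 9C.
Offset 8: leading byte 0xE3 = 11100011 → 3-byte char #3 = E3 99 88.
Offset 11: leading byte 0xD6 = 11010110 → 2-byte char #4 = D6 A6.
Offset 13: leading byte 0xF3 = 11110011 → 4-byte char #5 = F3 B1 9B AB.
Leading byte 0xF3 = 11110011 matches 11110xxx → 4-byte sequence.
Byte 1: 0xF3 = 11110011, payload 011 (3 bits).
Byte 2: 0xB1 = 10110001 (10xxxxxx ✓), payload 110001.
Byte 3: 0x9B = 10011011 (10xxxxxx ✓), payload 011011.
Byte 4: 0xAB = 10101011 (10xxxxxx ✓), payload 101011.
Concatenate: 011110001011011101011 = 0xF16EB (21 bits → U+F16EB).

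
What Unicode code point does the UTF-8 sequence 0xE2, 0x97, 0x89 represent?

U+25C9

Leading byte 0xE2 = 11100010 matches 1110xxxx → 3-byte sequence.
Byte 1: 0xE2 = 11100010, payload 0010 (4 bits).
Byte 2: 0x97 = 10010111 (10xxxxxx ✓), payload 010111.
Byte 3: 0x89 = 10001001 (10xxxxxx ✓), payload 001001.
Concatenate: 0010010111001001 = 0x25C9 (16 bits → U+25C9).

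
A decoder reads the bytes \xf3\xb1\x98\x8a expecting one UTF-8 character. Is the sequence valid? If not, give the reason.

valid

Leading byte 0xF3 = 11110011 → 4-byte form.
Continuation bytes 0xB1=10110001, 0x98=10011000, 0x8A=10001010 all match 10xxxxxx.
Decoded value 0xF160A is ≥ 0x10000 (shortest form) and not a surrogate.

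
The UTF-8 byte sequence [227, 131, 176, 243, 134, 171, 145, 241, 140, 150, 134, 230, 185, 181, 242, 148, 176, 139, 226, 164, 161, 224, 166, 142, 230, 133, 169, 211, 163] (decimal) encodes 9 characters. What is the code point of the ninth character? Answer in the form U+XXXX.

U+04E3

Offset 0: leading byte 0xE3 = 11100011 → 3-byte char #1 = E3 83 B0.
Offset 3: leading byte 0xF3 = 11110011 → 4-byte char #2 = F3 86 AB 91.
Offset 7: leading byte 0xF1 = 11110001 → 4-byte char #3 = F1 8C 96 86.
Offset 11: leading byte 0xE6 = 11100110 → 3-byte char #4 = E6 B9 B5.
Offset 14: leading byte 0xF2 = 11110010 → 4-byte char #5 = F2 94 B0 8B.
Offset 18: leading byte 0xE2 = 11100010 → 3-byte char #6 = E2 A4 A1.
Offset 21: leading byte 0xE0 = 11100000 → 3-byte char #7 = E0 A6 8E.
Offset 24: leading byte 0xE6 = 11100110 → 3-byte char #8 = E6 85 A9.
Offset 27: leading byte 0xD3 = 11010011 → 2-byte char #9 = D3 A3.
Leading byte 0xD3 = 11010011 matches 110xxxxx → 2-byte sequence.
Byte 1: 0xD3 = 11010011, payload 10011 (5 bits).
Byte 2: 0xA3 = 10100011 (10xxxxxx ✓), payload 100011.
Concatenate: 10011100011 = 0x4E3 (11 bits → U+04E3).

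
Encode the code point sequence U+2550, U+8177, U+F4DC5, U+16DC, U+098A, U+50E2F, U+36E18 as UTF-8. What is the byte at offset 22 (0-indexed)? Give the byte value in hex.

0xB8

U+2550 → 3-byte form E2 95 90 at offsets 0–2.
U+8177 → 3-byte form E8 85 B7 at offsets 3–5.
U+F4DC5 → 4-byte form F3 B4 B7 85 at offsets 6–9.
U+16DC → 3-byte form E1 9B 9C at offsets 10–12.
U+098A → 3-byte form E0 A6 8A at offsets 13–15.
U+50E2F → 4-byte form F1 90 B8 AF at offsets 16–19.
U+36E18 → 4-byte form F0 B6 B8 98 at offsets 20–23.
Offset 22 falls in char 7's range; it's byte 3 of F0 B6 B8 98 = 0xB8.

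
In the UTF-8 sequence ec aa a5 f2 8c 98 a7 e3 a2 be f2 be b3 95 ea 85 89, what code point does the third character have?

Offset 0: leading byte 0xEC = 11101100 → 3-byte char #1 = EC AA A5.
Offset 3: leading byte 0xF2 = 11110010 → 4-byte char #2 = F2 8C 98 A7.
Offset 7: leading byte 0xE3 = 11100011 → 3-byte char #3 = E3 A2 BE.
Leading byte 0xE3 = 11100011 matches 1110xxxx → 3-byte sequence.
Byte 1: 0xE3 = 11100011, payload 0011 (4 bits).
Byte 2: 0xA2 = 10100010 (10xxxxxx ✓), payload 100010.
Byte 3: 0xBE = 10111110 (10xxxxxx ✓), payload 111110.
Concatenate: 0011100010111110 = 0x38BE (16 bits → U+38BE).

U+38BE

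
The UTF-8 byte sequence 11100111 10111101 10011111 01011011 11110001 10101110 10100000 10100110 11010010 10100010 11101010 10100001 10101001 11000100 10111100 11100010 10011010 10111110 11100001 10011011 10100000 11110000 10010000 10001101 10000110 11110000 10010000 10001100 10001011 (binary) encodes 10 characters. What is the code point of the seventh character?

U+26BE

Offset 0: leading byte 0xE7 = 11100111 → 3-byte char #1 = E7 BD 9F.
Offset 3: leading byte 0x5B = 01011011 → 1-byte char #2 = 5B.
Offset 4: leading byte 0xF1 = 11110001 → 4-byte char #3 = F1 AE A0 A6.
Offset 8: leading byte 0xD2 = 11010010 → 2-byte char #4 = D2 A2.
Offset 10: leading byte 0xEA = 11101010 → 3-byte char #5 = EA A1 A9.
Offset 13: leading byte 0xC4 = 11000100 → 2-byte char #6 = C4 BC.
Offset 15: leading byte 0xE2 = 11100010 → 3-byte char #7 = E2 9A BE.
Leading byte 0xE2 = 11100010 matches 1110xxxx → 3-byte sequence.
Byte 1: 0xE2 = 11100010, payload 0010 (4 bits).
Byte 2: 0x9A = 10011010 (10xxxxxx ✓), payload 011010.
Byte 3: 0xBE = 10111110 (10xxxxxx ✓), payload 111110.
Concatenate: 0010011010111110 = 0x26BE (16 bits → U+26BE).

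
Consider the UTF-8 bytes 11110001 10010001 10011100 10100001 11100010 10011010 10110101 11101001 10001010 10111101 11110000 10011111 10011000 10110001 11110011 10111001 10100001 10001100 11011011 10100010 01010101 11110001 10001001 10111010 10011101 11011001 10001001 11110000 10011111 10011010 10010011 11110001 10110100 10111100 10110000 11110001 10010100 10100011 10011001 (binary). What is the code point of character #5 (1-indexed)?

Offset 0: leading byte 0xF1 = 11110001 → 4-byte char #1 = F1 91 9C A1.
Offset 4: leading byte 0xE2 = 11100010 → 3-byte char #2 = E2 9A B5.
Offset 7: leading byte 0xE9 = 11101001 → 3-byte char #3 = E9 8A BD.
Offset 10: leading byte 0xF0 = 11110000 → 4-byte char #4 = F0 9F 98 B1.
Offset 14: leading byte 0xF3 = 11110011 → 4-byte char #5 = F3 B9 A1 8C.
Leading byte 0xF3 = 11110011 matches 11110xxx → 4-byte sequence.
Byte 1: 0xF3 = 11110011, payload 011 (3 bits).
Byte 2: 0xB9 = 10111001 (10xxxxxx ✓), payload 111001.
Byte 3: 0xA1 = 10100001 (10xxxxxx ✓), payload 100001.
Byte 4: 0x8C = 10001100 (10xxxxxx ✓), payload 001100.
Concatenate: 011111001100001001100 = 0xF984C (21 bits → U+F984C).

U+F984C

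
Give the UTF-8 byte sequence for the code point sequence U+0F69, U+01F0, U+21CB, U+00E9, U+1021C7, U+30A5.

E0 BD A9 C7 B0 E2 87 8B C3 A9 F4 82 87 87 E3 82 A5

U+0F69: 3-byte form → E0 BD A9.
U+01F0: 2-byte form → C7 B0.
U+21CB: 3-byte form → E2 87 8B.
U+00E9: 2-byte form → C3 A9.
U+1021C7: 4-byte form → F4 82 87 87.
U+30A5: 3-byte form → E3 82 A5.
Concatenated (17 bytes): E0 BD A9 C7 B0 E2 87 8B C3 A9 F4 82 87 87 E3 82 A5.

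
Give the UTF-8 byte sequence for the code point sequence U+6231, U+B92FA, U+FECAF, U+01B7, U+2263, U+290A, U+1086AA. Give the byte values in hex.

E6 88 B1 F2 B9 8B BA F3 BE B2 AF C6 B7 E2 89 A3 E2 A4 8A F4 88 9A AA

U+6231: 3-byte form → E6 88 B1.
U+B92FA: 4-byte form → F2 B9 8B BA.
U+FECAF: 4-byte form → F3 BE B2 AF.
U+01B7: 2-byte form → C6 B7.
U+2263: 3-byte form → E2 89 A3.
U+290A: 3-byte form → E2 A4 8A.
U+1086AA: 4-byte form → F4 88 9A AA.
Concatenated (23 bytes): E6 88 B1 F2 B9 8B BA F3 BE B2 AF C6 B7 E2 89 A3 E2 A4 8A F4 88 9A AA.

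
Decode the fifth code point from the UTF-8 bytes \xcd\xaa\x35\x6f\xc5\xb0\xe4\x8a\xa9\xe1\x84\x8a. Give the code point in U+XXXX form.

U+42A9

Offset 0: leading byte 0xCD = 11001101 → 2-byte char #1 = CD AA.
Offset 2: leading byte 0x35 = 00110101 → 1-byte char #2 = 35.
Offset 3: leading byte 0x6F = 01101111 → 1-byte char #3 = 6F.
Offset 4: leading byte 0xC5 = 11000101 → 2-byte char #4 = C5 B0.
Offset 6: leading byte 0xE4 = 11100100 → 3-byte char #5 = E4 8A A9.
Leading byte 0xE4 = 11100100 matches 1110xxxx → 3-byte sequence.
Byte 1: 0xE4 = 11100100, payload 0100 (4 bits).
Byte 2: 0x8A = 10001010 (10xxxxxx ✓), payload 001010.
Byte 3: 0xA9 = 10101001 (10xxxxxx ✓), payload 101001.
Concatenate: 0100001010101001 = 0x42A9 (16 bits → U+42A9).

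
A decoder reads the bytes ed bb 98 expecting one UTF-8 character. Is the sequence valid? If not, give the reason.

Structurally a 3-byte sequence; payload = 0xDED8.
But 0xDED8 is in U+D800–U+DFFF, the surrogate range. Surrogates are not Unicode scalar values and are forbidden in UTF-8.

invalid (encodes a surrogate (U+D800–U+DFFF))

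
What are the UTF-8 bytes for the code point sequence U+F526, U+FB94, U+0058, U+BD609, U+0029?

U+F526: 3-byte form → EF 94 A6.
U+FB94: 3-byte form → EF AE 94.
U+0058: 1-byte form → 58.
U+BD609: 4-byte form → F2 BD 98 89.
U+0029: 1-byte form → 29.
Concatenated (12 bytes): EF 94 A6 EF AE 94 58 F2 BD 98 89 29.

EF 94 A6 EF AE 94 58 F2 BD 98 89 29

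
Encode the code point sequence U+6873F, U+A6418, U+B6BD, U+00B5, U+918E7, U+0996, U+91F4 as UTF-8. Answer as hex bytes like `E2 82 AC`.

U+6873F: 4-byte form → F1 A8 9C BF.
U+A6418: 4-byte form → F2 A6 90 98.
U+B6BD: 3-byte form → EB 9A BD.
U+00B5: 2-byte form → C2 B5.
U+918E7: 4-byte form → F2 91 A3 A7.
U+0996: 3-byte form → E0 A6 96.
U+91F4: 3-byte form → E9 87 B4.
Concatenated (23 bytes): F1 A8 9C BF F2 A6 90 98 EB 9A BD C2 B5 F2 91 A3 A7 E0 A6 96 E9 87 B4.

F1 A8 9C BF F2 A6 90 98 EB 9A BD C2 B5 F2 91 A3 A7 E0 A6 96 E9 87 B4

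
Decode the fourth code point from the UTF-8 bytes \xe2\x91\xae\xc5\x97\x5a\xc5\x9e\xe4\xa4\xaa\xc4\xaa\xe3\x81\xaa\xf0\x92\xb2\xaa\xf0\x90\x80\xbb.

Offset 0: leading byte 0xE2 = 11100010 → 3-byte char #1 = E2 91 AE.
Offset 3: leading byte 0xC5 = 11000101 → 2-byte char #2 = C5 97.
Offset 5: leading byte 0x5A = 01011010 → 1-byte char #3 = 5A.
Offset 6: leading byte 0xC5 = 11000101 → 2-byte char #4 = C5 9E.
Leading byte 0xC5 = 11000101 matches 110xxxxx → 2-byte sequence.
Byte 1: 0xC5 = 11000101, payload 00101 (5 bits).
Byte 2: 0x9E = 10011110 (10xxxxxx ✓), payload 011110.
Concatenate: 00101011110 = 0x15E (11 bits → U+015E).

U+015E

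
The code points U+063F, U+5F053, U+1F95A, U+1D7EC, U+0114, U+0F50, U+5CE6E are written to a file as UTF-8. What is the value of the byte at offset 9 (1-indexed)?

1-indexed offset 9 is 0-indexed offset 8.
U+063F → 2-byte form D8 BF at offsets 0–1.
U+5F053 → 4-byte form F1 9F 81 93 at offsets 2–5.
U+1F95A → 4-byte form F0 9F A5 9A at offsets 6–9.
Offset 8 falls in char 3's range; it's byte 3 of F0 9F A5 9A = 0xA5.

0xA5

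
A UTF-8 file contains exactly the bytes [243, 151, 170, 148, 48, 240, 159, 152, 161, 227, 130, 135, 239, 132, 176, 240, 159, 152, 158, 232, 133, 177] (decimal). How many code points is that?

Byte at offset 0: 0xF3 = 11110011 → 4-byte char (#1). Advance 4.
Byte at offset 4: 0x30 = 00110000 → 1-byte char (#2). Advance 1.
Byte at offset 5: 0xF0 = 11110000 → 4-byte char (#3). Advance 4.
Byte at offset 9: 0xE3 = 11100011 → 3-byte char (#4). Advance 3.
Byte at offset 12: 0xEF = 11101111 → 3-byte char (#5). Advance 3.
Byte at offset 15: 0xF0 = 11110000 → 4-byte char (#6). Advance 4.
Byte at offset 19: 0xE8 = 11101000 → 3-byte char (#7). Advance 3.
Reached end at offset 22 after 7 code points.

7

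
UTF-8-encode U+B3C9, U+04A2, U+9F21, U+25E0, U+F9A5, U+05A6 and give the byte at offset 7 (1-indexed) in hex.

1-indexed offset 7 is 0-indexed offset 6.
U+B3C9 → 3-byte form EB 8F 89 at offsets 0–2.
U+04A2 → 2-byte form D2 A2 at offsets 3–4.
U+9F21 → 3-byte form E9 BC A1 at offsets 5–7.
Offset 6 falls in char 3's range; it's byte 2 of E9 BC A1 = 0xBC.

0xBC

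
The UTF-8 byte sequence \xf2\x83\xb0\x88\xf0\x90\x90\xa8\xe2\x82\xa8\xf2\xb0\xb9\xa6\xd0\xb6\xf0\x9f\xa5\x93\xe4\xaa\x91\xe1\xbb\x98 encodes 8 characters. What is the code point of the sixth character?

U+1F953

Offset 0: leading byte 0xF2 = 11110010 → 4-byte char #1 = F2 83 B0 88.
Offset 4: leading byte 0xF0 = 11110000 → 4-byte char #2 = F0 90 90 A8.
Offset 8: leading byte 0xE2 = 11100010 → 3-byte char #3 = E2 82 A8.
Offset 11: leading byte 0xF2 = 11110010 → 4-byte char #4 = F2 B0 B9 A6.
Offset 15: leading byte 0xD0 = 11010000 → 2-byte char #5 = D0 B6.
Offset 17: leading byte 0xF0 = 11110000 → 4-byte char #6 = F0 9F A5 93.
Leading byte 0xF0 = 11110000 matches 11110xxx → 4-byte sequence.
Byte 1: 0xF0 = 11110000, payload 000 (3 bits).
Byte 2: 0x9F = 10011111 (10xxxxxx ✓), payload 011111.
Byte 3: 0xA5 = 10100101 (10xxxxxx ✓), payload 100101.
Byte 4: 0x93 = 10010011 (10xxxxxx ✓), payload 010011.
Concatenate: 000011111100101010011 = 0x1F953 (21 bits → U+1F953).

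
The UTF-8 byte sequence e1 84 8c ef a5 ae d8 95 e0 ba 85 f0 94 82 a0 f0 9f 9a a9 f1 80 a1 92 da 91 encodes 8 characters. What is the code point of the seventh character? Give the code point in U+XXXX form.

Offset 0: leading byte 0xE1 = 11100001 → 3-byte char #1 = E1 84 8C.
Offset 3: leading byte 0xEF = 11101111 → 3-byte char #2 = EF A5 AE.
Offset 6: leading byte 0xD8 = 11011000 → 2-byte char #3 = D8 95.
Offset 8: leading byte 0xE0 = 11100000 → 3-byte char #4 = E0 BA 85.
Offset 11: leading byte 0xF0 = 11110000 → 4-byte char #5 = F0 94 82 A0.
Offset 15: leading byte 0xF0 = 11110000 → 4-byte char #6 = F0 9F 9A A9.
Offset 19: leading byte 0xF1 = 11110001 → 4-byte char #7 = F1 80 A1 92.
Leading byte 0xF1 = 11110001 matches 11110xxx → 4-byte sequence.
Byte 1: 0xF1 = 11110001, payload 001 (3 bits).
Byte 2: 0x80 = 10000000 (10xxxxxx ✓), payload 000000.
Byte 3: 0xA1 = 10100001 (10xxxxxx ✓), payload 100001.
Byte 4: 0x92 = 10010010 (10xxxxxx ✓), payload 010010.
Concatenate: 001000000100001010010 = 0x40852 (21 bits → U+40852).

U+40852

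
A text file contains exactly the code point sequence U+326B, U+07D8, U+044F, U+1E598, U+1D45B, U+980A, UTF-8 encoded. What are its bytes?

U+326B: 3-byte form → E3 89 AB.
U+07D8: 2-byte form → DF 98.
U+044F: 2-byte form → D1 8F.
U+1E598: 4-byte form → F0 9E 96 98.
U+1D45B: 4-byte form → F0 9D 91 9B.
U+980A: 3-byte form → E9 A0 8A.
Concatenated (18 bytes): E3 89 AB DF 98 D1 8F F0 9E 96 98 F0 9D 91 9B E9 A0 8A.

E3 89 AB DF 98 D1 8F F0 9E 96 98 F0 9D 91 9B E9 A0 8A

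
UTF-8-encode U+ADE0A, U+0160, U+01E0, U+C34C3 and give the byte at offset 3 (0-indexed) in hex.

U+ADE0A → 4-byte form F2 AD B8 8A at offsets 0–3.
Offset 3 falls in char 1's range; it's byte 4 of F2 AD B8 8A = 0x8A.

0x8A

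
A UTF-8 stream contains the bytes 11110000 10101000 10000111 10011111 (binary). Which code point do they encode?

Leading byte 0xF0 = 11110000 matches 11110xxx → 4-byte sequence.
Byte 1: 0xF0 = 11110000, payload 000 (3 bits).
Byte 2: 0xA8 = 10101000 (10xxxxxx ✓), payload 101000.
Byte 3: 0x87 = 10000111 (10xxxxxx ✓), payload 000111.
Byte 4: 0x9F = 10011111 (10xxxxxx ✓), payload 011111.
Concatenate: 000101000000111011111 = 0x281DF (21 bits → U+281DF).

U+281DF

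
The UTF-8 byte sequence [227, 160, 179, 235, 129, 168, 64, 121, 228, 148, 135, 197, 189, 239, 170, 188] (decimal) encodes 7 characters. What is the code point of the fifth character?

Offset 0: leading byte 0xE3 = 11100011 → 3-byte char #1 = E3 A0 B3.
Offset 3: leading byte 0xEB = 11101011 → 3-byte char #2 = EB 81 A8.
Offset 6: leading byte 0x40 = 01000000 → 1-byte char #3 = 40.
Offset 7: leading byte 0x79 = 01111001 → 1-byte char #4 = 79.
Offset 8: leading byte 0xE4 = 11100100 → 3-byte char #5 = E4 94 87.
Leading byte 0xE4 = 11100100 matches 1110xxxx → 3-byte sequence.
Byte 1: 0xE4 = 11100100, payload 0100 (4 bits).
Byte 2: 0x94 = 10010100 (10xxxxxx ✓), payload 010100.
Byte 3: 0x87 = 10000111 (10xxxxxx ✓), payload 000111.
Concatenate: 0100010100000111 = 0x4507 (16 bits → U+4507).

U+4507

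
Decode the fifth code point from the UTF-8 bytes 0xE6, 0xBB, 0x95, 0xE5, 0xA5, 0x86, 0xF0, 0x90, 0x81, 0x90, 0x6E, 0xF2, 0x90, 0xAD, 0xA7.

Offset 0: leading byte 0xE6 = 11100110 → 3-byte char #1 = E6 BB 95.
Offset 3: leading byte 0xE5 = 11100101 → 3-byte char #2 = E5 A5 86.
Offset 6: leading byte 0xF0 = 11110000 → 4-byte char #3 = F0 90 81 90.
Offset 10: leading byte 0x6E = 01101110 → 1-byte char #4 = 6E.
Offset 11: leading byte 0xF2 = 11110010 → 4-byte char #5 = F2 90 AD A7.
Leading byte 0xF2 = 11110010 matches 11110xxx → 4-byte sequence.
Byte 1: 0xF2 = 11110010, payload 010 (3 bits).
Byte 2: 0x90 = 10010000 (10xxxxxx ✓), payload 010000.
Byte 3: 0xAD = 10101101 (10xxxxxx ✓), payload 101101.
Byte 4: 0xA7 = 10100111 (10xxxxxx ✓), payload 100111.
Concatenate: 010010000101101100111 = 0x90B67 (21 bits → U+90B67).

U+90B67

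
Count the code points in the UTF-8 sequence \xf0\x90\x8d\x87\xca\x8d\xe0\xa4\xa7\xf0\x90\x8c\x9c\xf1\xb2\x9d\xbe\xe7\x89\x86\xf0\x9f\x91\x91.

Byte at offset 0: 0xF0 = 11110000 → 4-byte char (#1). Advance 4.
Byte at offset 4: 0xCA = 11001010 → 2-byte char (#2). Advance 2.
Byte at offset 6: 0xE0 = 11100000 → 3-byte char (#3). Advance 3.
Byte at offset 9: 0xF0 = 11110000 → 4-byte char (#4). Advance 4.
Byte at offset 13: 0xF1 = 11110001 → 4-byte char (#5). Advance 4.
Byte at offset 17: 0xE7 = 11100111 → 3-byte char (#6). Advance 3.
Byte at offset 20: 0xF0 = 11110000 → 4-byte char (#7). Advance 4.
Reached end at offset 24 after 7 code points.

7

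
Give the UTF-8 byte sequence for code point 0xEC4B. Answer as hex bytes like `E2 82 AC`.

EE B1 8B

U+EC4B = 0xEC4B = 60491 decimal. In range U+0800–U+FFFF → 3-byte form: 1110xxxx 10xxxxxx 10xxxxxx.
Binary (16 bits): 1110110001001011.
Split 4+6+6: 1110 | 110001 | 001011.
Byte 1: 11101110 = 0xEE.
Byte 2: 10110001 = 0xB1.
Byte 3: 10001011 = 0x8B.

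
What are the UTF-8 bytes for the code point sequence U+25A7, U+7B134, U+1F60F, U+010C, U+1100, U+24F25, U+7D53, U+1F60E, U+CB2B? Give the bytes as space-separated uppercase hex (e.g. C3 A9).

E2 96 A7 F1 BB 84 B4 F0 9F 98 8F C4 8C E1 84 80 F0 A4 BC A5 E7 B5 93 F0 9F 98 8E EC AC AB

U+25A7: 3-byte form → E2 96 A7.
U+7B134: 4-byte form → F1 BB 84 B4.
U+1F60F: 4-byte form → F0 9F 98 8F.
U+010C: 2-byte form → C4 8C.
U+1100: 3-byte form → E1 84 80.
U+24F25: 4-byte form → F0 A4 BC A5.
U+7D53: 3-byte form → E7 B5 93.
U+1F60E: 4-byte form → F0 9F 98 8E.
U+CB2B: 3-byte form → EC AC AB.
Concatenated (30 bytes): E2 96 A7 F1 BB 84 B4 F0 9F 98 8F C4 8C E1 84 80 F0 A4 BC A5 E7 B5 93 F0 9F 98 8E EC AC AB.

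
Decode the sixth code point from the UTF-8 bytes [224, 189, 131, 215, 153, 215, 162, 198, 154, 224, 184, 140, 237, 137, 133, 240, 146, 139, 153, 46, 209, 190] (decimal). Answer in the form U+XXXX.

U+D245

Offset 0: leading byte 0xE0 = 11100000 → 3-byte char #1 = E0 BD 83.
Offset 3: leading byte 0xD7 = 11010111 → 2-byte char #2 = D7 99.
Offset 5: leading byte 0xD7 = 11010111 → 2-byte char #3 = D7 A2.
Offset 7: leading byte 0xC6 = 11000110 → 2-byte char #4 = C6 9A.
Offset 9: leading byte 0xE0 = 11100000 → 3-byte char #5 = E0 B8 8C.
Offset 12: leading byte 0xED = 11101101 → 3-byte char #6 = ED 89 85.
Leading byte 0xED = 11101101 matches 1110xxxx → 3-byte sequence.
Byte 1: 0xED = 11101101, payload 1101 (4 bits).
Byte 2: 0x89 = 10001001 (10xxxxxx ✓), payload 001001.
Byte 3: 0x85 = 10000101 (10xxxxxx ✓), payload 000101.
Concatenate: 1101001001000101 = 0xD245 (16 bits → U+D245).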